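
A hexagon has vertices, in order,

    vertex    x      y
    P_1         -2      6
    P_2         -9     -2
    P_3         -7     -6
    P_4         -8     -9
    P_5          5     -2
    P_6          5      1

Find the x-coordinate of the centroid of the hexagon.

-480/221

Apply the surveyor's formula. First the cross-terms c_i = x_i·y_{i+1} − x_{i+1}·y_i:
  58, 40, 15, 61, 15, 32  ⇒  2A = 221, A = 110.5.
Then Σ (x_i + x_{i+1})·c_i = -1440, so x̄ = -1440 / (6·110.5) = -480/221.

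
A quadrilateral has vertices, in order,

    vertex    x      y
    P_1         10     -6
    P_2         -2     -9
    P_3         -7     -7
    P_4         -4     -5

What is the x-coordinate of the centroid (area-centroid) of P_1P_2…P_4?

4/105

Apply the surveyor's formula. First the cross-terms c_i = x_i·y_{i+1} − x_{i+1}·y_i:
  -102, -49, 7, 74  ⇒  2A = -70, A = -35.
Then Σ (x_i + x_{i+1})·c_i = -8, so x̄ = -8 / (6·(-35)) = 4/105.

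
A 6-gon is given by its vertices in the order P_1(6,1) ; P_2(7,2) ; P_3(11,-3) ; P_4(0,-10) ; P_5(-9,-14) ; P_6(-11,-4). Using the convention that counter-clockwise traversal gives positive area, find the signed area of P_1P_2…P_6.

-171.5

Apply Gauss's area formula: 2A = Σ (x_i·y_{i+1} − x_{i+1}·y_i), indices taken mod 6.
P_1→P_2: (6)(2) − (7)(1) = 5
P_2→P_3: (7)(-3) − (11)(2) = -43
P_3→P_4: (11)(-10) − (0)(-3) = -110
P_4→P_5: (0)(-14) − (-9)(-10) = -90
P_5→P_6: (-9)(-4) − (-11)(-14) = -118
P_6→P_1: (-11)(1) − (6)(-4) = 13
Σ = -343
Signed area = Σ/2 = -171.5 (negative ⇒ clockwise traversal).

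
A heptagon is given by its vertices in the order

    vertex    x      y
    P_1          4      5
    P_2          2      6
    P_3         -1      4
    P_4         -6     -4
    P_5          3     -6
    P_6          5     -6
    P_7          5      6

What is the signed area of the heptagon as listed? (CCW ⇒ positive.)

Apply the shoelace (surveyor's) formula: 2A = Σ (x_i·y_{i+1} − x_{i+1}·y_i), indices taken mod 7.
Σ = (14) + (14) + (28) + (48) + (12) + (60) + (1) = 177
Signed area = Σ/2 = 88.5 (positive ⇒ counter-clockwise traversal).

88.5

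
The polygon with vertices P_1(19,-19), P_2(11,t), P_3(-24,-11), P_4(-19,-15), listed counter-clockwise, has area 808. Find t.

The doubled signed area Σ (x_i y_{i+1} − x_{i+1} y_i) is linear in t.
With t=0 it equals 885; the coefficient of t is 43 (from the two edges through P_2).
So 43·t + 885 = 2·808 = 1616 ⇒ t = 17.

17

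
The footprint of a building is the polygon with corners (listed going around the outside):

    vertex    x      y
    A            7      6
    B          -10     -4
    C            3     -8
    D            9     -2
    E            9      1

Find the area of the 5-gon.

A→B: (7)(-4) − (-10)(6) = 32
B→C: (-10)(-8) − (3)(-4) = 92
C→D: (3)(-2) − (9)(-8) = 66
D→E: (9)(1) − (9)(-2) = 27
E→A: (9)(6) − (7)(1) = 47
Σ = 264
Area = |Σ|/2 = 132.

132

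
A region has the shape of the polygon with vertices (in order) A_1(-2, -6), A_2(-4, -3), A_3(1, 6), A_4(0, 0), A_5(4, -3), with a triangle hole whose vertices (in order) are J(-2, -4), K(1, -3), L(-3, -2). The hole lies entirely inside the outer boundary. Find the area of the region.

31

Outer boundary:
Apply the shoelace (surveyor's) formula: 2A = Σ (x_i·y_{i+1} − x_{i+1}·y_i), indices taken mod 5.
Σ = (-18) + (-21) + (0) + (0) + (-30) = -69
Area = |Σ|/2 = 34.5.
Hole:
Apply the surveyor's formula: 2A = Σ (x_i·y_{i+1} − x_{i+1}·y_i), indices taken mod 3.
Cross-terms: 10, -11, 8  ⇒  Σ = 7
Area = |Σ|/2 = 3.5.
Net area = 34.5 − 3.5 = 31.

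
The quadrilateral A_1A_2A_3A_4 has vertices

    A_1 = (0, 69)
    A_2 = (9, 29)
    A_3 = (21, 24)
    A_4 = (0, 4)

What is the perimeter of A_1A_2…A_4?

|A_1A_2| = √((9)² + (-40)²) = √1681 = 41
|A_2A_3| = √((12)² + (-5)²) = √169 = 13
|A_3A_4| = √((-21)² + (-20)²) = √841 = 29
|A_4A_1| = √((0)² + (65)²) = √4225 = 65
Perimeter = 41 + 13 + 29 + 65 = 148.

148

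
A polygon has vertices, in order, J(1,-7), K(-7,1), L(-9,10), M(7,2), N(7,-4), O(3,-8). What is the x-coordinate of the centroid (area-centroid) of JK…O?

-15/37

Apply the shoelace formula. First the cross-terms c_i = x_i·y_{i+1} − x_{i+1}·y_i:
  -48, -61, -88, -42, -44, -13  ⇒  2A = -296, A = -148.
Then Σ (x_i + x_{i+1})·c_i = 360, so x̄ = 360 / (6·(-148)) = -15/37.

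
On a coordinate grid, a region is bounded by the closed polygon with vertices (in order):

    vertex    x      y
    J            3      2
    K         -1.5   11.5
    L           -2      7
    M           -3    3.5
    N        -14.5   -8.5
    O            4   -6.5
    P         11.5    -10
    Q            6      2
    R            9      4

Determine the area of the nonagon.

Σ = (37.5) + (12.5) + (14) + (76.25) + (128.25) + (34.75) + (83) + (6) + (6) = 398.25
Area = |Σ|/2 = 199.125.

199.125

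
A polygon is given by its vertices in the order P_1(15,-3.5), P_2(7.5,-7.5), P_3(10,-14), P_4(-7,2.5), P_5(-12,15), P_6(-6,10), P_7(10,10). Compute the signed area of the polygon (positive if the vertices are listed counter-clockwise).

-319.625

Σ = (-86.25) + (-30) + (-73) + (-75) + (-30) + (-160) + (-185) = -639.25
Signed area = Σ/2 = -319.625 (negative ⇒ clockwise traversal).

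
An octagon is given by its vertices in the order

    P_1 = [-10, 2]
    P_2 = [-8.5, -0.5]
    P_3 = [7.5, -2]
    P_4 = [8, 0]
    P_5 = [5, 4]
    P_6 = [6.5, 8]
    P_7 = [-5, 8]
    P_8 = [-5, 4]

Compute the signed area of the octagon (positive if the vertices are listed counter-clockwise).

123.375

Apply the surveyor's formula: 2A = Σ (x_i·y_{i+1} − x_{i+1}·y_i), indices taken mod 8.
Cross-terms: 22, 20.75, 16, 32, 14, 92, 20, 30  ⇒  Σ = 246.75
Signed area = Σ/2 = 123.375 (positive ⇒ counter-clockwise traversal).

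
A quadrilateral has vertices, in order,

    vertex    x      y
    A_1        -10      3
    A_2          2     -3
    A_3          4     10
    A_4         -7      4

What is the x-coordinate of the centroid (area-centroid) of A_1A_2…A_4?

Apply the shoelace (surveyor's) formula. First the cross-terms c_i = x_i·y_{i+1} − x_{i+1}·y_i:
  24, 32, 86, 19  ⇒  2A = 161, A = 80.5.
Then Σ (x_i + x_{i+1})·c_i = -581, so x̄ = -581 / (6·80.5) = -83/69.

-83/69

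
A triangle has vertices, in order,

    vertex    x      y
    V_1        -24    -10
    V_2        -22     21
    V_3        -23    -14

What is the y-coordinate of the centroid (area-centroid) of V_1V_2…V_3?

-1

Apply the shoelace formula. First the cross-terms c_i = x_i·y_{i+1} − x_{i+1}·y_i:
  -724, 791, -106  ⇒  2A = -39, A = -19.5.
Then Σ (y_i + y_{i+1})·c_i = 117, so ȳ = 117 / (6·(-19.5)) = -1.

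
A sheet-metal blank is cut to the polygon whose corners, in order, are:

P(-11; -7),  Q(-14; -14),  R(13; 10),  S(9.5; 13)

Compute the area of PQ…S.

124.25

Σ = (56) + (42) + (74) + (76.5) = 248.5
Area = |Σ|/2 = 124.25.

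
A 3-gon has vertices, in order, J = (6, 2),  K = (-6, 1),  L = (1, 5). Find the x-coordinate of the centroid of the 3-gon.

Apply the shoelace formula. First the cross-terms c_i = x_i·y_{i+1} − x_{i+1}·y_i:
  18, -31, -28  ⇒  2A = -41, A = -20.5.
Then Σ (x_i + x_{i+1})·c_i = -41, so x̄ = -41 / (6·(-20.5)) = 1/3.

1/3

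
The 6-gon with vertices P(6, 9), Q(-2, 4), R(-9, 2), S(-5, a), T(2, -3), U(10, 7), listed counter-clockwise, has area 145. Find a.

-9

Write out the shoelace sum; only the two edges meeting at S involve a:
2·Area = [((-9)·a − (-5)·2) + ((-5)·(-3) − 2·a)] + 166
       = -11·a + 191 = 290
⇒ a = -9.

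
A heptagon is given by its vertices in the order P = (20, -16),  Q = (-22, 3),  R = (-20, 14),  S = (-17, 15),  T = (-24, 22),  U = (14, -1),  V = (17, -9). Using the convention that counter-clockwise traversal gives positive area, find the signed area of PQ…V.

-550.5

Apply the surveyor's formula: 2A = Σ (x_i·y_{i+1} − x_{i+1}·y_i), indices taken mod 7.
Σ = (-292) + (-248) + (-62) + (-14) + (-284) + (-109) + (-92) = -1101
Signed area = Σ/2 = -550.5 (negative ⇒ clockwise traversal).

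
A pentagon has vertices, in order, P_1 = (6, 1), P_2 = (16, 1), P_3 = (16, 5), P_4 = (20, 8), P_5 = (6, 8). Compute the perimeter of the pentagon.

40

|P_1P_2| = √((10)² + (0)²) = √100 = 10
|P_2P_3| = √((0)² + (4)²) = √16 = 4
|P_3P_4| = √((4)² + (3)²) = √25 = 5
|P_4P_5| = √((-14)² + (0)²) = √196 = 14
|P_5P_1| = √((0)² + (-7)²) = √49 = 7
Perimeter = 10 + 4 + 5 + 14 + 7 = 40.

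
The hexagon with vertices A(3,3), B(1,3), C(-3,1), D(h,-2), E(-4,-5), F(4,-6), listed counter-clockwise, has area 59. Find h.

Write out the shoelace sum; only the two edges meeting at D involve h:
2·Area = [((-3)·(-2) − h·1) + (h·(-5) − (-4)·(-2))] + 90
       = -6·h + 88 = 118
⇒ h = -5.

-5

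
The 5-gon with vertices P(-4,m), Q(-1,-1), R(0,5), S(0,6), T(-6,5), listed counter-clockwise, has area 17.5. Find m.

Write out the shoelace sum; only the two edges meeting at P involve m:
2·Area = [((-6)·m − (-4)·5) + ((-4)·(-1) − (-1)·m)] + 31
       = -5·m + 55 = 35
⇒ m = 4.

4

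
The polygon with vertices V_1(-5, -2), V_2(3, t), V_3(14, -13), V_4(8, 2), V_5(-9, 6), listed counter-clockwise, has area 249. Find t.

Write out the shoelace sum; only the two edges meeting at V_2 involve t:
2·Area = [((-5)·t − 3·(-2)) + (3·(-13) − 14·t)] + 246
       = -19·t + 213 = 498
⇒ t = -15.

-15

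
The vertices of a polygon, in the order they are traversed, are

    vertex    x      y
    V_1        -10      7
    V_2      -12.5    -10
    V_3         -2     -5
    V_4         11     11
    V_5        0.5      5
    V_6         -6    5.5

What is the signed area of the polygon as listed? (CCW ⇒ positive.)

179.125

Apply the surveyor's formula: 2A = Σ (x_i·y_{i+1} − x_{i+1}·y_i), indices taken mod 6.
Σ = (187.5) + (42.5) + (33) + (49.5) + (32.75) + (13) = 358.25
Signed area = Σ/2 = 179.125 (positive ⇒ counter-clockwise traversal).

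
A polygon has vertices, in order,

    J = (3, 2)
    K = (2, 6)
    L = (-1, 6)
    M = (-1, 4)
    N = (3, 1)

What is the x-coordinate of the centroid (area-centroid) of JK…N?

19/18

Apply Gauss's area formula. First the cross-terms c_i = x_i·y_{i+1} − x_{i+1}·y_i:
  14, 18, 2, -13, 3  ⇒  2A = 24, A = 12.
Then Σ (x_i + x_{i+1})·c_i = 76, so x̄ = 76 / (6·12) = 19/18.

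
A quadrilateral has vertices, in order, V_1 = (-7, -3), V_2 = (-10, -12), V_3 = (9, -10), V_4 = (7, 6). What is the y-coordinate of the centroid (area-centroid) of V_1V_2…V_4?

Apply Gauss's area formula. First the cross-terms c_i = x_i·y_{i+1} − x_{i+1}·y_i:
  54, 208, 124, 21  ⇒  2A = 407, A = 203.5.
Then Σ (y_i + y_{i+1})·c_i = -5819, so ȳ = -5819 / (6·203.5) = -529/111.

-529/111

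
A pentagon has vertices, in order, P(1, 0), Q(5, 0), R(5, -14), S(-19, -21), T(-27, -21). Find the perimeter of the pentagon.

86

|PQ| = √((4)² + (0)²) = √16 = 4
|QR| = √((0)² + (-14)²) = √196 = 14
|RS| = √((-24)² + (-7)²) = √625 = 25
|ST| = √((-8)² + (0)²) = √64 = 8
|TP| = √((28)² + (21)²) = √1225 = 35
Perimeter = 4 + 14 + 25 + 8 + 35 = 86.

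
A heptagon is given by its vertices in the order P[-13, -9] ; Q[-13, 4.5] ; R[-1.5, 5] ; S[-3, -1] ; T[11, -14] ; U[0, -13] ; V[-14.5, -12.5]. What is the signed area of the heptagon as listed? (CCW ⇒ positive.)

Apply the shoelace formula: 2A = Σ (x_i·y_{i+1} − x_{i+1}·y_i), indices taken mod 7.
Σ = (-175.5) + (-58.25) + (16.5) + (53) + (-143) + (-188.5) + (-32) = -527.75
Signed area = Σ/2 = -263.875 (negative ⇒ clockwise traversal).

-263.875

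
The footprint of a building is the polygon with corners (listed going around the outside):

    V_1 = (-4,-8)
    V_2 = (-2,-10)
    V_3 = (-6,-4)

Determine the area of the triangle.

Apply the shoelace (surveyor's) formula: 2A = Σ (x_i·y_{i+1} − x_{i+1}·y_i), indices taken mod 3.
V_1→V_2: (-4)(-10) − (-2)(-8) = 24
V_2→V_3: (-2)(-4) − (-6)(-10) = -52
V_3→V_1: (-6)(-8) − (-4)(-4) = 32
Σ = 4
Area = |Σ|/2 = 2.

2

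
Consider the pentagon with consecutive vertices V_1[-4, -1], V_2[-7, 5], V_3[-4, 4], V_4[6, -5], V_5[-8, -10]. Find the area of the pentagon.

Apply the shoelace formula: 2A = Σ (x_i·y_{i+1} − x_{i+1}·y_i), indices taken mod 5.
V_1→V_2: (-4)(5) − (-7)(-1) = -27
V_2→V_3: (-7)(4) − (-4)(5) = -8
V_3→V_4: (-4)(-5) − (6)(4) = -4
V_4→V_5: (6)(-10) − (-8)(-5) = -100
V_5→V_1: (-8)(-1) − (-4)(-10) = -32
Σ = -171
Area = |Σ|/2 = 85.5.

85.5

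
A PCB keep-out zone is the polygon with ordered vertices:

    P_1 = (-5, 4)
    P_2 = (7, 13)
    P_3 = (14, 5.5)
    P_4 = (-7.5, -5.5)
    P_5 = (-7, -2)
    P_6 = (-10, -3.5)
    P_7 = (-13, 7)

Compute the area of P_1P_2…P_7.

Apply Gauss's area formula: 2A = Σ (x_i·y_{i+1} − x_{i+1}·y_i), indices taken mod 7.
Σ = (-93) + (-143.5) + (-35.75) + (-23.5) + (4.5) + (-115.5) + (-17) = -423.75
Area = |Σ|/2 = 211.875.

211.875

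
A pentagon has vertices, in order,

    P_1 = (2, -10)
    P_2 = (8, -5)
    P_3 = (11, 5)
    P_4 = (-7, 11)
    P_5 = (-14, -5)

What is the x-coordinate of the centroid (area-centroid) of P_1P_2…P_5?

Apply the shoelace (surveyor's) formula. First the cross-terms c_i = x_i·y_{i+1} − x_{i+1}·y_i:
  70, 95, 156, 189, 150  ⇒  2A = 660, A = 330.
Then Σ (x_i + x_{i+1})·c_i = -2640, so x̄ = -2640 / (6·330) = -4/3.

-4/3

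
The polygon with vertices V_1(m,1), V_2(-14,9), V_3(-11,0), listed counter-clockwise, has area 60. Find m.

The doubled signed area Σ (x_i y_{i+1} − x_{i+1} y_i) is linear in m.
With m=0 it equals 102; the coefficient of m is 9 (from the two edges through V_1).
So 9·m + 102 = 2·60 = 120 ⇒ m = 2.

2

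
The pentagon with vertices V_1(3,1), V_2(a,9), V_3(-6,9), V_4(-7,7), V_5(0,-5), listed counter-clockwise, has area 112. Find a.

9

Write out the shoelace sum; only the two edges meeting at V_2 involve a:
2·Area = [(3·9 − a·1) + (a·9 − (-6)·9)] + 71
       = 8·a + 152 = 224
⇒ a = 9.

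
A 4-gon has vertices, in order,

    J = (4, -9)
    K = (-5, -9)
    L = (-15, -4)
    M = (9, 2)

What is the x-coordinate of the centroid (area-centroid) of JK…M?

-44/31

Apply the surveyor's formula. First the cross-terms c_i = x_i·y_{i+1} − x_{i+1}·y_i:
  -81, -115, 6, -89  ⇒  2A = -279, A = -139.5.
Then Σ (x_i + x_{i+1})·c_i = 1188, so x̄ = 1188 / (6·(-139.5)) = -44/31.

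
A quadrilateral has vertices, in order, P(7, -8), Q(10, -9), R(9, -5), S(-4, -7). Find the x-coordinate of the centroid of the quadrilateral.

Apply the surveyor's formula. First the cross-terms c_i = x_i·y_{i+1} − x_{i+1}·y_i:
  17, 31, -83, 81  ⇒  2A = 46, A = 23.
Then Σ (x_i + x_{i+1})·c_i = 706, so x̄ = 706 / (6·23) = 353/69.

353/69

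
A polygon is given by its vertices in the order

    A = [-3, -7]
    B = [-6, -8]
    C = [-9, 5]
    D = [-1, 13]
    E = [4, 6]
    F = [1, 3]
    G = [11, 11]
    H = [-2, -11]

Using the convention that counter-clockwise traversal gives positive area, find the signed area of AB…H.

-212

Apply the surveyor's formula: 2A = Σ (x_i·y_{i+1} − x_{i+1}·y_i), indices taken mod 8.
Σ = (-18) + (-102) + (-112) + (-58) + (6) + (-22) + (-99) + (-19) = -424
Signed area = Σ/2 = -212 (negative ⇒ clockwise traversal).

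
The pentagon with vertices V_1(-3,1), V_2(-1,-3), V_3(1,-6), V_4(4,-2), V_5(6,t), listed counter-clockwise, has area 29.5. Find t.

0

The doubled signed area Σ (x_i y_{i+1} − x_{i+1} y_i) is linear in t.
With t=0 it equals 59; the coefficient of t is 7 (from the two edges through V_5).
So 7·t + 59 = 2·29.5 = 59 ⇒ t = 0.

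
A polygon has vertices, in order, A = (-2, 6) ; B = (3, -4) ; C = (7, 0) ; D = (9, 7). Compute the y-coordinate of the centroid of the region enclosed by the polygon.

Apply the surveyor's formula. First the cross-terms c_i = x_i·y_{i+1} − x_{i+1}·y_i:
  -10, 28, 49, 68  ⇒  2A = 135, A = 67.5.
Then Σ (y_i + y_{i+1})·c_i = 1095, so ȳ = 1095 / (6·67.5) = 73/27.

73/27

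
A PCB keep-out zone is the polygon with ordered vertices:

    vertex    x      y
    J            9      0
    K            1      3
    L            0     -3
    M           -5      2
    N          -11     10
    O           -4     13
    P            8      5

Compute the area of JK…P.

145.5

Apply the shoelace (surveyor's) formula: 2A = Σ (x_i·y_{i+1} − x_{i+1}·y_i), indices taken mod 7.
J→K: (9)(3) − (1)(0) = 27
K→L: (1)(-3) − (0)(3) = -3
L→M: (0)(2) − (-5)(-3) = -15
M→N: (-5)(10) − (-11)(2) = -28
N→O: (-11)(13) − (-4)(10) = -103
O→P: (-4)(5) − (8)(13) = -124
P→J: (8)(0) − (9)(5) = -45
Σ = -291
Area = |Σ|/2 = 145.5.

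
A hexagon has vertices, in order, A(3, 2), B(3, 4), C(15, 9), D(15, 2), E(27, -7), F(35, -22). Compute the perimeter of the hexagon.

94

|AB| = √((0)² + (2)²) = √4 = 2
|BC| = √((12)² + (5)²) = √169 = 13
|CD| = √((0)² + (-7)²) = √49 = 7
|DE| = √((12)² + (-9)²) = √225 = 15
|EF| = √((8)² + (-15)²) = √289 = 17
|FA| = √((-32)² + (24)²) = √1600 = 40
Perimeter = 2 + 13 + 7 + 15 + 17 + 40 = 94.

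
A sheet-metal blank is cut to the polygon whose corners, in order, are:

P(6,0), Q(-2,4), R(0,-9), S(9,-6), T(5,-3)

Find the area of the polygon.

72

Σ = (24) + (18) + (81) + (3) + (18) = 144
Area = |Σ|/2 = 72.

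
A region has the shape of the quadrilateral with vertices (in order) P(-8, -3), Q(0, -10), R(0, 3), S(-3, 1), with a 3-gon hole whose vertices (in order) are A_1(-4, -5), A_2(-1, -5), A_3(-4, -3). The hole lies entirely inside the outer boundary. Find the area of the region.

Outer boundary:
Apply the shoelace (surveyor's) formula: 2A = Σ (x_i·y_{i+1} − x_{i+1}·y_i), indices taken mod 4.
Cross-terms: 80, 0, 9, 17  ⇒  Σ = 106
Area = |Σ|/2 = 53.
Hole:
Σ = (15) + (-17) + (8) = 6
Area = |Σ|/2 = 3.
Net area = 53 − 3 = 50.

50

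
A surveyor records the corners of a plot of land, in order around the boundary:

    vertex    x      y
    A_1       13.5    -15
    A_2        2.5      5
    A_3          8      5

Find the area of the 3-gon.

55

Apply Gauss's area formula: 2A = Σ (x_i·y_{i+1} − x_{i+1}·y_i), indices taken mod 3.
Σ = (105) + (-27.5) + (-187.5) = -110
Area = |Σ|/2 = 55.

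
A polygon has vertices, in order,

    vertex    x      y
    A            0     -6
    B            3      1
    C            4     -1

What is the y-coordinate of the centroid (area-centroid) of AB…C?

-2

Apply the shoelace formula. First the cross-terms c_i = x_i·y_{i+1} − x_{i+1}·y_i:
  18, -7, -24  ⇒  2A = -13, A = -6.5.
Then Σ (y_i + y_{i+1})·c_i = 78, so ȳ = 78 / (6·(-6.5)) = -2.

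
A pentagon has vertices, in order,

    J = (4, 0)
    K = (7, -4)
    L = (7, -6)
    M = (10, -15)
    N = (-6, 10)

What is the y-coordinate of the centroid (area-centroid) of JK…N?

Apply the shoelace formula. First the cross-terms c_i = x_i·y_{i+1} − x_{i+1}·y_i:
  -16, -14, -45, 10, -40  ⇒  2A = -105, A = -52.5.
Then Σ (y_i + y_{i+1})·c_i = 699, so ȳ = 699 / (6·(-52.5)) = -233/105.

-233/105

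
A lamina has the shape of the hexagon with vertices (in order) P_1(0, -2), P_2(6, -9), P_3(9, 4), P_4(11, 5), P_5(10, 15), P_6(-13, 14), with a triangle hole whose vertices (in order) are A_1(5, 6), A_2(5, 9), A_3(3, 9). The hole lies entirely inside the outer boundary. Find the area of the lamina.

Outer boundary:
Apply the shoelace formula: 2A = Σ (x_i·y_{i+1} − x_{i+1}·y_i), indices taken mod 6.
Σ = (12) + (105) + (1) + (115) + (335) + (26) = 594
Area = |Σ|/2 = 297.
Hole:
Cross-terms: 15, 18, -27  ⇒  Σ = 6
Area = |Σ|/2 = 3.
Net area = 297 − 3 = 294.

294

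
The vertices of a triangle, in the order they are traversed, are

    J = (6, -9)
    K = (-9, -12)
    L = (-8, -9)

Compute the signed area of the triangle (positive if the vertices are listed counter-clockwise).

Σ = (-153) + (-15) + (126) = -42
Signed area = Σ/2 = -21 (negative ⇒ clockwise traversal).

-21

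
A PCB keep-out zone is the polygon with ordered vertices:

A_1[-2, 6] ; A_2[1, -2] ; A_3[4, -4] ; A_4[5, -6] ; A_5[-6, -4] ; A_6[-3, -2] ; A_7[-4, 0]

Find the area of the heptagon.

45

Σ = (-2) + (4) + (-4) + (-56) + (0) + (-8) + (-24) = -90
Area = |Σ|/2 = 45.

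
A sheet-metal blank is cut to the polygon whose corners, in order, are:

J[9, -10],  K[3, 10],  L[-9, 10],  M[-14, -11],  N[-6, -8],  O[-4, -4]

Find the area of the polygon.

Apply Gauss's area formula: 2A = Σ (x_i·y_{i+1} − x_{i+1}·y_i), indices taken mod 6.
J→K: (9)(10) − (3)(-10) = 120
K→L: (3)(10) − (-9)(10) = 120
L→M: (-9)(-11) − (-14)(10) = 239
M→N: (-14)(-8) − (-6)(-11) = 46
N→O: (-6)(-4) − (-4)(-8) = -8
O→J: (-4)(-10) − (9)(-4) = 76
Σ = 593
Area = |Σ|/2 = 296.5.

296.5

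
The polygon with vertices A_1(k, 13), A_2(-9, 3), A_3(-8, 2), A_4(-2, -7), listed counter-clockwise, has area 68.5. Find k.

-2

The doubled signed area Σ (x_i y_{i+1} − x_{i+1} y_i) is linear in k.
With k=0 it equals 157; the coefficient of k is 10 (from the two edges through A_1).
So 10·k + 157 = 2·68.5 = 137 ⇒ k = -2.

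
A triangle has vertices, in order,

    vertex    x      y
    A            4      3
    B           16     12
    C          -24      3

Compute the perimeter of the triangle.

84

|AB| = √((12)² + (9)²) = √225 = 15
|BC| = √((-40)² + (-9)²) = √1681 = 41
|CA| = √((28)² + (0)²) = √784 = 28
Perimeter = 15 + 41 + 28 = 84.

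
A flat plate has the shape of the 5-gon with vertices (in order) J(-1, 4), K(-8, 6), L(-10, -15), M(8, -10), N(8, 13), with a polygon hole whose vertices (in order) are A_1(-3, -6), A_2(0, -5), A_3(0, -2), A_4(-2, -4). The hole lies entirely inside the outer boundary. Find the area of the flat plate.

Outer boundary:
J→K: (-1)(6) − (-8)(4) = 26
K→L: (-8)(-15) − (-10)(6) = 180
L→M: (-10)(-10) − (8)(-15) = 220
M→N: (8)(13) − (8)(-10) = 184
N→J: (8)(4) − (-1)(13) = 45
Σ = 655
Area = |Σ|/2 = 327.5.
Hole:
Apply the shoelace (surveyor's) formula: 2A = Σ (x_i·y_{i+1} − x_{i+1}·y_i), indices taken mod 4.
Σ = (15) + (0) + (-4) + (0) = 11
Area = |Σ|/2 = 5.5.
Net area = 327.5 − 5.5 = 322.

322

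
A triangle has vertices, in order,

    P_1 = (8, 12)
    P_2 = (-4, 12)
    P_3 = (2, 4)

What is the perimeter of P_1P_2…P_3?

32

|P_1P_2| = √((-12)² + (0)²) = √144 = 12
|P_2P_3| = √((6)² + (-8)²) = √100 = 10
|P_3P_1| = √((6)² + (8)²) = √100 = 10
Perimeter = 12 + 10 + 10 = 32.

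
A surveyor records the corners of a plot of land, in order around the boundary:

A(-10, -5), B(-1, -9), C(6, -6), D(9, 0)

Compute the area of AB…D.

77

A→B: (-10)(-9) − (-1)(-5) = 85
B→C: (-1)(-6) − (6)(-9) = 60
C→D: (6)(0) − (9)(-6) = 54
D→A: (9)(-5) − (-10)(0) = -45
Σ = 154
Area = |Σ|/2 = 77.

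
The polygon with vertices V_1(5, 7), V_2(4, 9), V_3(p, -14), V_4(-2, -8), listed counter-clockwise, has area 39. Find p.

Write out the shoelace sum; only the two edges meeting at V_3 involve p:
2·Area = [(4·(-14) − p·9) + (p·(-8) − (-2)·(-14))] + 43
       = -17·p + -41 = 78
⇒ p = -7.

-7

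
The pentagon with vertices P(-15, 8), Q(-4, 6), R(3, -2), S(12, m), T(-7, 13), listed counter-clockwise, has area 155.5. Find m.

Write out the shoelace sum; only the two edges meeting at S involve m:
2·Area = [(3·m − 12·(-2)) + (12·13 − (-7)·m)] + 71
       = 10·m + 251 = 311
⇒ m = 6.

6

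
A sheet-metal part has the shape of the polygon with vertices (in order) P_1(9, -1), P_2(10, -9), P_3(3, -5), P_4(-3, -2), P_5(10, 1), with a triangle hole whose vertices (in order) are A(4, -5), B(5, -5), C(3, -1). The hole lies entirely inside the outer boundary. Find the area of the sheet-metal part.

56.5

Outer boundary:
Apply the shoelace formula: 2A = Σ (x_i·y_{i+1} − x_{i+1}·y_i), indices taken mod 5.
Cross-terms: -71, -23, -21, 17, -19  ⇒  Σ = -117
Area = |Σ|/2 = 58.5.
Hole:
Apply Gauss's area formula: 2A = Σ (x_i·y_{i+1} − x_{i+1}·y_i), indices taken mod 3.
Cross-terms: 5, 10, -11  ⇒  Σ = 4
Area = |Σ|/2 = 2.
Net area = 58.5 − 2 = 56.5.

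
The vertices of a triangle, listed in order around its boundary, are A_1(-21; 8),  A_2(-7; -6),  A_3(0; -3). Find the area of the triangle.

A_1→A_2: (-21)(-6) − (-7)(8) = 182
A_2→A_3: (-7)(-3) − (0)(-6) = 21
A_3→A_1: (0)(8) − (-21)(-3) = -63
Σ = 140
Area = |Σ|/2 = 70.

70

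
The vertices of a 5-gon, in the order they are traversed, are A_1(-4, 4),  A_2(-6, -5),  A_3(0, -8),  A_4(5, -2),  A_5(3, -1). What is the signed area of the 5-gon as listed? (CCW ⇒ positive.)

70.5

Σ = (44) + (48) + (40) + (1) + (8) = 141
Signed area = Σ/2 = 70.5 (positive ⇒ counter-clockwise traversal).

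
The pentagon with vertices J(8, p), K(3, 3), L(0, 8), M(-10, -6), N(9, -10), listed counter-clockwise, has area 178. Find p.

The doubled signed area Σ (x_i y_{i+1} − x_{i+1} y_i) is linear in p.
With p=0 it equals 362; the coefficient of p is 6 (from the two edges through J).
So 6·p + 362 = 2·178 = 356 ⇒ p = -1.

-1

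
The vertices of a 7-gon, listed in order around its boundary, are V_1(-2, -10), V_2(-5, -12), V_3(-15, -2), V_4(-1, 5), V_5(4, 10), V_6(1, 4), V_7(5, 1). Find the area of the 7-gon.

Σ = (-26) + (-170) + (-77) + (-30) + (6) + (-19) + (-48) = -364
Area = |Σ|/2 = 182.

182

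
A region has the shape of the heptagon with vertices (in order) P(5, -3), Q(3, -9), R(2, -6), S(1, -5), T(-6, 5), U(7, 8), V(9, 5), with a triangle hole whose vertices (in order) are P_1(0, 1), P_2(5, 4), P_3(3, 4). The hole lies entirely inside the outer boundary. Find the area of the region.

115.5

Outer boundary:
Apply Gauss's area formula: 2A = Σ (x_i·y_{i+1} − x_{i+1}·y_i), indices taken mod 7.
Σ = (-36) + (0) + (-4) + (-25) + (-83) + (-37) + (-52) = -237
Area = |Σ|/2 = 118.5.
Hole:
P_1→P_2: (0)(4) − (5)(1) = -5
P_2→P_3: (5)(4) − (3)(4) = 8
P_3→P_1: (3)(1) − (0)(4) = 3
Σ = 6
Area = |Σ|/2 = 3.
Net area = 118.5 − 3 = 115.5.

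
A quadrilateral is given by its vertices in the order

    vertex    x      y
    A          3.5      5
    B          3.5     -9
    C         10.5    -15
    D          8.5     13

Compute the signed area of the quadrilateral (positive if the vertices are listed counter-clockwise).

Apply the shoelace formula: 2A = Σ (x_i·y_{i+1} − x_{i+1}·y_i), indices taken mod 4.
Σ = (-49) + (42) + (264) + (-3) = 254
Signed area = Σ/2 = 127 (positive ⇒ counter-clockwise traversal).

127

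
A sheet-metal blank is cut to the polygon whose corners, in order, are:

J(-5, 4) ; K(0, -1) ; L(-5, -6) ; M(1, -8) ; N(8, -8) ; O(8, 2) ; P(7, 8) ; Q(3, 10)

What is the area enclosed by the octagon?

170

J→K: (-5)(-1) − (0)(4) = 5
K→L: (0)(-6) − (-5)(-1) = -5
L→M: (-5)(-8) − (1)(-6) = 46
M→N: (1)(-8) − (8)(-8) = 56
N→O: (8)(2) − (8)(-8) = 80
O→P: (8)(8) − (7)(2) = 50
P→Q: (7)(10) − (3)(8) = 46
Q→J: (3)(4) − (-5)(10) = 62
Σ = 340
Area = |Σ|/2 = 170.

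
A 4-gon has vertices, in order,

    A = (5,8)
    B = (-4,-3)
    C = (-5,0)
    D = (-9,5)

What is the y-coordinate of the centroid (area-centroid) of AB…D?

Apply the shoelace formula. First the cross-terms c_i = x_i·y_{i+1} − x_{i+1}·y_i:
  17, -15, -25, -97  ⇒  2A = -120, A = -60.
Then Σ (y_i + y_{i+1})·c_i = -1256, so ȳ = -1256 / (6·(-60)) = 157/45.

157/45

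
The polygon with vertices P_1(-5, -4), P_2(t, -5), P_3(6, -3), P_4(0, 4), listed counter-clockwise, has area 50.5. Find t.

Write out the shoelace sum; only the two edges meeting at P_2 involve t:
2·Area = [((-5)·(-5) − t·(-4)) + (t·(-3) − 6·(-5))] + 44
       = 1·t + 99 = 101
⇒ t = 2.

2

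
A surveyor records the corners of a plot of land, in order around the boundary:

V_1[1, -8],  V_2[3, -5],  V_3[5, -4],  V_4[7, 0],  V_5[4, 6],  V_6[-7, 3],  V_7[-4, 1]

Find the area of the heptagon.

Apply the shoelace formula: 2A = Σ (x_i·y_{i+1} − x_{i+1}·y_i), indices taken mod 7.
Cross-terms: 19, 13, 28, 42, 54, 5, 31  ⇒  Σ = 192
Area = |Σ|/2 = 96.

96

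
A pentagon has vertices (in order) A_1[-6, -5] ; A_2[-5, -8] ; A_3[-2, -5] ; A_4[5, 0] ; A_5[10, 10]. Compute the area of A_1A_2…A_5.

A_1→A_2: (-6)(-8) − (-5)(-5) = 23
A_2→A_3: (-5)(-5) − (-2)(-8) = 9
A_3→A_4: (-2)(0) − (5)(-5) = 25
A_4→A_5: (5)(10) − (10)(0) = 50
A_5→A_1: (10)(-5) − (-6)(10) = 10
Σ = 117
Area = |Σ|/2 = 58.5.

58.5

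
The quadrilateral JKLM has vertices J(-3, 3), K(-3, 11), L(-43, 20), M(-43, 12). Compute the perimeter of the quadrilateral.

|JK| = √((0)² + (8)²) = √64 = 8
|KL| = √((-40)² + (9)²) = √1681 = 41
|LM| = √((0)² + (-8)²) = √64 = 8
|MJ| = √((40)² + (-9)²) = √1681 = 41
Perimeter = 8 + 41 + 8 + 41 = 98.

98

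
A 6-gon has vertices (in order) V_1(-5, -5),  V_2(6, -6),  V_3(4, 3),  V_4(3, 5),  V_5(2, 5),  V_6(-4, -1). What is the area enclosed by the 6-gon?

75.5

V_1→V_2: (-5)(-6) − (6)(-5) = 60
V_2→V_3: (6)(3) − (4)(-6) = 42
V_3→V_4: (4)(5) − (3)(3) = 11
V_4→V_5: (3)(5) − (2)(5) = 5
V_5→V_6: (2)(-1) − (-4)(5) = 18
V_6→V_1: (-4)(-5) − (-5)(-1) = 15
Σ = 151
Area = |Σ|/2 = 75.5.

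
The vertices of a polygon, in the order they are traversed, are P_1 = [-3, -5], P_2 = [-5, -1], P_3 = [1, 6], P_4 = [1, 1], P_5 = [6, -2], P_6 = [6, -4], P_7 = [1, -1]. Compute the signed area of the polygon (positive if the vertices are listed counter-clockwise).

-43

Apply the shoelace (surveyor's) formula: 2A = Σ (x_i·y_{i+1} − x_{i+1}·y_i), indices taken mod 7.
Σ = (-22) + (-29) + (-5) + (-8) + (-12) + (-2) + (-8) = -86
Signed area = Σ/2 = -43 (negative ⇒ clockwise traversal).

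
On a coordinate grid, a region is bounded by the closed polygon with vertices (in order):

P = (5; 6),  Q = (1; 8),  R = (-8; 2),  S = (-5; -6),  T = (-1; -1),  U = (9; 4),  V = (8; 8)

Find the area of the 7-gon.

Σ = (34) + (66) + (58) + (-1) + (5) + (40) + (8) = 210
Area = |Σ|/2 = 105.

105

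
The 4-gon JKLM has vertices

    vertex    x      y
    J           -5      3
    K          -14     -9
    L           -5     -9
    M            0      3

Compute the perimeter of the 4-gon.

42

|JK| = √((-9)² + (-12)²) = √225 = 15
|KL| = √((9)² + (0)²) = √81 = 9
|LM| = √((5)² + (12)²) = √169 = 13
|MJ| = √((-5)² + (0)²) = √25 = 5
Perimeter = 15 + 9 + 13 + 5 = 42.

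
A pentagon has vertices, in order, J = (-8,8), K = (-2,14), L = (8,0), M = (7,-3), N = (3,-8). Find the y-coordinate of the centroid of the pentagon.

281/87

Apply the surveyor's formula. First the cross-terms c_i = x_i·y_{i+1} − x_{i+1}·y_i:
  -96, -112, -24, -47, -40  ⇒  2A = -319, A = -159.5.
Then Σ (y_i + y_{i+1})·c_i = -3091, so ȳ = -3091 / (6·(-159.5)) = 281/87.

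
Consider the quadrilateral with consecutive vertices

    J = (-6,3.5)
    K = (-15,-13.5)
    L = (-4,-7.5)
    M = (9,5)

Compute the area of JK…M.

150.5

Cross-terms: 133.5, 58.5, 47.5, 61.5  ⇒  Σ = 301
Area = |Σ|/2 = 150.5.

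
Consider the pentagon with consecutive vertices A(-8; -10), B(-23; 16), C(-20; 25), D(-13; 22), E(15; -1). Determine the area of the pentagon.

Apply the surveyor's formula: 2A = Σ (x_i·y_{i+1} − x_{i+1}·y_i), indices taken mod 5.
Σ = (-358) + (-255) + (-115) + (-317) + (-158) = -1203
Area = |Σ|/2 = 601.5.

601.5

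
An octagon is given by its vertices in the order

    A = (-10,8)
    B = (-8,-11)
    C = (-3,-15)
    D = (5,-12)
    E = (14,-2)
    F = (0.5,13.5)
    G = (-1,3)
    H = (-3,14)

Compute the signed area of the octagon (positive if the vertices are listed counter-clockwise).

Apply the shoelace formula: 2A = Σ (x_i·y_{i+1} − x_{i+1}·y_i), indices taken mod 8.
Σ = (174) + (87) + (111) + (158) + (190) + (15) + (-5) + (116) = 846
Signed area = Σ/2 = 423 (positive ⇒ counter-clockwise traversal).

423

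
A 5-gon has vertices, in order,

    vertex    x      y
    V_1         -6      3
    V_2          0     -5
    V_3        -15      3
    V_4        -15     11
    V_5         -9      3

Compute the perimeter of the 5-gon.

48

|V_1V_2| = √((6)² + (-8)²) = √100 = 10
|V_2V_3| = √((-15)² + (8)²) = √289 = 17
|V_3V_4| = √((0)² + (8)²) = √64 = 8
|V_4V_5| = √((6)² + (-8)²) = √100 = 10
|V_5V_1| = √((3)² + (0)²) = √9 = 3
Perimeter = 10 + 17 + 8 + 10 + 3 = 48.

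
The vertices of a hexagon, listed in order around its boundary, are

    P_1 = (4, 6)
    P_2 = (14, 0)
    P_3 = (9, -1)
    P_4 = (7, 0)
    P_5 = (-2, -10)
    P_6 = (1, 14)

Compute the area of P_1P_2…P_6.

114.5

Apply the surveyor's formula: 2A = Σ (x_i·y_{i+1} − x_{i+1}·y_i), indices taken mod 6.
Σ = (-84) + (-14) + (7) + (-70) + (-18) + (-50) = -229
Area = |Σ|/2 = 114.5.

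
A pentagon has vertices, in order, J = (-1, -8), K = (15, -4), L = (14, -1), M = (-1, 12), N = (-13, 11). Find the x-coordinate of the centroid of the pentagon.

Apply the surveyor's formula. First the cross-terms c_i = x_i·y_{i+1} − x_{i+1}·y_i:
  124, 41, 167, 145, 115  ⇒  2A = 592, A = 296.
Then Σ (x_i + x_{i+1})·c_i = 1456, so x̄ = 1456 / (6·296) = 91/111.

91/111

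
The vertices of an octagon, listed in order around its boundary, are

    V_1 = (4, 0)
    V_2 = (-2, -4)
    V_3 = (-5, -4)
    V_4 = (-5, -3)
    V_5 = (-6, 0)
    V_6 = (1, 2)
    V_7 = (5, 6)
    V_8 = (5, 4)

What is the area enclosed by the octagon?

V_1→V_2: (4)(-4) − (-2)(0) = -16
V_2→V_3: (-2)(-4) − (-5)(-4) = -12
V_3→V_4: (-5)(-3) − (-5)(-4) = -5
V_4→V_5: (-5)(0) − (-6)(-3) = -18
V_5→V_6: (-6)(2) − (1)(0) = -12
V_6→V_7: (1)(6) − (5)(2) = -4
V_7→V_8: (5)(4) − (5)(6) = -10
V_8→V_1: (5)(0) − (4)(4) = -16
Σ = -93
Area = |Σ|/2 = 46.5.

46.5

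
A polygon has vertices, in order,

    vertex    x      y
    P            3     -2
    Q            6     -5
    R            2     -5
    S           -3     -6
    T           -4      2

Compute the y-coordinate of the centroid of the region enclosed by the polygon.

Apply the shoelace (surveyor's) formula. First the cross-terms c_i = x_i·y_{i+1} − x_{i+1}·y_i:
  -3, -20, -27, -30, 2  ⇒  2A = -78, A = -39.
Then Σ (y_i + y_{i+1})·c_i = 638, so ȳ = 638 / (6·(-39)) = -319/117.

-319/117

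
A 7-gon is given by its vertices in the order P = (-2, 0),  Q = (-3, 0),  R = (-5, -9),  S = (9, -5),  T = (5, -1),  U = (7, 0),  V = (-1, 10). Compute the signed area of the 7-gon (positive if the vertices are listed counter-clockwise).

Apply Gauss's area formula: 2A = Σ (x_i·y_{i+1} − x_{i+1}·y_i), indices taken mod 7.
Σ = (0) + (27) + (106) + (16) + (7) + (70) + (20) = 246
Signed area = Σ/2 = 123 (positive ⇒ counter-clockwise traversal).

123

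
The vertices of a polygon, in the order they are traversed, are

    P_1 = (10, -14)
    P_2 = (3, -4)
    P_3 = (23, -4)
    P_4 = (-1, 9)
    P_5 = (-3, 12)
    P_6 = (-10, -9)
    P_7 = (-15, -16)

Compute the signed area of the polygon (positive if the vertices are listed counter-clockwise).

421

Apply the shoelace (surveyor's) formula: 2A = Σ (x_i·y_{i+1} − x_{i+1}·y_i), indices taken mod 7.
P_1→P_2: (10)(-4) − (3)(-14) = 2
P_2→P_3: (3)(-4) − (23)(-4) = 80
P_3→P_4: (23)(9) − (-1)(-4) = 203
P_4→P_5: (-1)(12) − (-3)(9) = 15
P_5→P_6: (-3)(-9) − (-10)(12) = 147
P_6→P_7: (-10)(-16) − (-15)(-9) = 25
P_7→P_1: (-15)(-14) − (10)(-16) = 370
Σ = 842
Signed area = Σ/2 = 421 (positive ⇒ counter-clockwise traversal).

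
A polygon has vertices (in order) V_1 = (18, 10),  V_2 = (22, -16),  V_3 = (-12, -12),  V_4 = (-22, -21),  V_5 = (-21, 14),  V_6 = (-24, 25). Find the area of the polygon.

Σ = (-508) + (-456) + (-12) + (-749) + (-189) + (-690) = -2604
Area = |Σ|/2 = 1302.

1302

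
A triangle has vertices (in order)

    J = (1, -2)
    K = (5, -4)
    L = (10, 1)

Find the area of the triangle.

Σ = (6) + (45) + (-21) = 30
Area = |Σ|/2 = 15.

15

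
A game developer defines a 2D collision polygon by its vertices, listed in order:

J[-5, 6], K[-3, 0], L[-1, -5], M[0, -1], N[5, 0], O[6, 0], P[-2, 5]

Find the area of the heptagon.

Apply the surveyor's formula: 2A = Σ (x_i·y_{i+1} − x_{i+1}·y_i), indices taken mod 7.
Σ = (18) + (15) + (1) + (5) + (0) + (30) + (13) = 82
Area = |Σ|/2 = 41.

41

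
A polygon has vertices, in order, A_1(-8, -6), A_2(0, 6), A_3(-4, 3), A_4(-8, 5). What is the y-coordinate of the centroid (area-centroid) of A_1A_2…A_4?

40/51

Apply Gauss's area formula. First the cross-terms c_i = x_i·y_{i+1} − x_{i+1}·y_i:
  -48, 24, 4, 88  ⇒  2A = 68, A = 34.
Then Σ (y_i + y_{i+1})·c_i = 160, so ȳ = 160 / (6·34) = 40/51.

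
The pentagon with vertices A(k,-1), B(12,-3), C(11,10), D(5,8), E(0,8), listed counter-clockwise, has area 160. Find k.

The doubled signed area Σ (x_i y_{i+1} − x_{i+1} y_i) is linear in k.
With k=0 it equals 243; the coefficient of k is -11 (from the two edges through A).
So -11·k + 243 = 2·160 = 320 ⇒ k = -7.

-7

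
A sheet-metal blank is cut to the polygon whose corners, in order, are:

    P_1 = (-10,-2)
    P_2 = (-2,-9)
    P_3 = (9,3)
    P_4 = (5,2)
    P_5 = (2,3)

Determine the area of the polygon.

100.5

Apply Gauss's area formula: 2A = Σ (x_i·y_{i+1} − x_{i+1}·y_i), indices taken mod 5.
P_1→P_2: (-10)(-9) − (-2)(-2) = 86
P_2→P_3: (-2)(3) − (9)(-9) = 75
P_3→P_4: (9)(2) − (5)(3) = 3
P_4→P_5: (5)(3) − (2)(2) = 11
P_5→P_1: (2)(-2) − (-10)(3) = 26
Σ = 201
Area = |Σ|/2 = 100.5.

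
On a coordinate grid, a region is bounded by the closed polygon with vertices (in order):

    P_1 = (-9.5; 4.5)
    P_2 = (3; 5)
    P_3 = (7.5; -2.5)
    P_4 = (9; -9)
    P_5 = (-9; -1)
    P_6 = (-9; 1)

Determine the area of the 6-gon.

145

Apply the surveyor's formula: 2A = Σ (x_i·y_{i+1} − x_{i+1}·y_i), indices taken mod 6.
Σ = (-61) + (-45) + (-45) + (-90) + (-18) + (-31) = -290
Area = |Σ|/2 = 145.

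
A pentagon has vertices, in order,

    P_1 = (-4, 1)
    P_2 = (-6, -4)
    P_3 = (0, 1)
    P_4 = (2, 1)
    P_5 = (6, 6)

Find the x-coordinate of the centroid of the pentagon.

Apply Gauss's area formula. First the cross-terms c_i = x_i·y_{i+1} − x_{i+1}·y_i:
  22, -6, -2, 6, 30  ⇒  2A = 50, A = 25.
Then Σ (x_i + x_{i+1})·c_i = -80, so x̄ = -80 / (6·25) = -8/15.

-8/15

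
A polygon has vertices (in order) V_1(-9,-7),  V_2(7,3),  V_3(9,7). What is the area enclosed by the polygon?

Apply the shoelace (surveyor's) formula: 2A = Σ (x_i·y_{i+1} − x_{i+1}·y_i), indices taken mod 3.
Σ = (22) + (22) + (0) = 44
Area = |Σ|/2 = 22.

22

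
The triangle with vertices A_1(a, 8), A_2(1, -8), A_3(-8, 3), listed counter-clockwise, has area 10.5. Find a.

The doubled signed area Σ (x_i y_{i+1} − x_{i+1} y_i) is linear in a.
With a=0 it equals -133; the coefficient of a is -11 (from the two edges through A_1).
So -11·a + -133 = 2·10.5 = 21 ⇒ a = -14.

-14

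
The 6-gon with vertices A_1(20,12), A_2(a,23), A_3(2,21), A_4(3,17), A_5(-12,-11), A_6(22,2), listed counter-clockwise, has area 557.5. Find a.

13

Write out the shoelace sum; only the two edges meeting at A_2 involve a:
2·Area = [(20·23 − a·12) + (a·21 − 2·23)] + 584
       = 9·a + 998 = 1115
⇒ a = 13.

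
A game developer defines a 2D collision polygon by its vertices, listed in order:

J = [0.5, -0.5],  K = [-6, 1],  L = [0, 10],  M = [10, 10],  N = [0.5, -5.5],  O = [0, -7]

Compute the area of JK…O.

Apply the shoelace (surveyor's) formula: 2A = Σ (x_i·y_{i+1} − x_{i+1}·y_i), indices taken mod 6.
J→K: (0.5)(1) − (-6)(-0.5) = -2.5
K→L: (-6)(10) − (0)(1) = -60
L→M: (0)(10) − (10)(10) = -100
M→N: (10)(-5.5) − (0.5)(10) = -60
N→O: (0.5)(-7) − (0)(-5.5) = -3.5
O→J: (0)(-0.5) − (0.5)(-7) = 3.5
Σ = -222.5
Area = |Σ|/2 = 111.25.

111.25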